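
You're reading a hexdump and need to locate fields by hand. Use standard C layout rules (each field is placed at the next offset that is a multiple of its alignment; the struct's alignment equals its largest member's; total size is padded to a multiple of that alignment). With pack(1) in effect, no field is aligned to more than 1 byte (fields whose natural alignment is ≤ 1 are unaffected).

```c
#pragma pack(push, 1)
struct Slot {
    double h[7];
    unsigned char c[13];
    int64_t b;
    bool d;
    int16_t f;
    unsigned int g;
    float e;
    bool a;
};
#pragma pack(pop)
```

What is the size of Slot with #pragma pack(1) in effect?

h at 0 (size 56, align 1) → ends 56
c at 56 (size 13, align 1) → ends 69
b at 69 (size 8, align 1) → ends 77
d at 77 (size 1, align 1) → ends 78
f at 78 (size 2, align 1) → ends 80
g at 80 (size 4, align 1) → ends 84
e at 84 (size 4, align 1) → ends 88
a at 88 (size 1, align 1) → ends 89
total 89 bytes, alignment 1

89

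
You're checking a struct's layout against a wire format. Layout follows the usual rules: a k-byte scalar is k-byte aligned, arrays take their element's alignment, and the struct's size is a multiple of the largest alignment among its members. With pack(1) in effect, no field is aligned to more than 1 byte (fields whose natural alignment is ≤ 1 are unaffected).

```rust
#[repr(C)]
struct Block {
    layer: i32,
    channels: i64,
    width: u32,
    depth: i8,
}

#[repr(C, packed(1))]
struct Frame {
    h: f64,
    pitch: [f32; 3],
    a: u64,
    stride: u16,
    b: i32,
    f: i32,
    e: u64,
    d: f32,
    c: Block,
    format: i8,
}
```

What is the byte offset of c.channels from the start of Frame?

Block: @0: layer [4B, align 4] → 4; +4 pad (align 8); @8: channels [8B, align 8] → 16; @16: width [4B, align 4] → 20; @20: depth [1B, align 1] → 21; +3 tail pad (align 8); size 24, align 8
@0: h [8B, align 1] → 8
@8: pitch [12B, align 1] → 20
@20: a [8B, align 1] → 28
@28: stride [2B, align 1] → 30
@30: b [4B, align 1] → 34
@34: f [4B, align 1] → 38
@38: e [8B, align 1] → 46
@46: d [4B, align 1] → 50
@50: c [24B, align 1] → 74
within Block: channels at 8
50 + 8 = 58

58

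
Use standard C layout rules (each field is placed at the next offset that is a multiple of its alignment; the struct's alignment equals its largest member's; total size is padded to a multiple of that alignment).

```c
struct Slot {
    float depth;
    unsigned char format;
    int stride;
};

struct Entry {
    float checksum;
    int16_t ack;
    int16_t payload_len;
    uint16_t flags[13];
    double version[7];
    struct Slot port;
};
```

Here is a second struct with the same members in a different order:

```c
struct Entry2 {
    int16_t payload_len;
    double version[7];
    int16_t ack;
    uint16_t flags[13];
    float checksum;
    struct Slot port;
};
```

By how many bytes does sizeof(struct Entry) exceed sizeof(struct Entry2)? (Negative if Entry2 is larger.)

Slot: 0..4  depth  (4B, 4-aligned); 4..5  format  (1B, 1-aligned); 5..8  -- padding (3B); 8..12  stride  (4B, 4-aligned); sizeof = 12, alignof = 4
0..4  checksum  (4B, 4-aligned)
4..6  ack  (2B, 2-aligned)
6..8  payload_len  (2B, 2-aligned)
8..34  flags  (26B, 2-aligned)
34..40  -- padding (6B)
40..96  version  (56B, 8-aligned)
96..108  port  (12B, 4-aligned)
108..112  -- tail padding (4B)
sizeof = 112, alignof = 8
— Entry2 —
0..2  payload_len  (2B, 2-aligned)
2..8  -- padding (6B)
8..64  version  (56B, 8-aligned)
64..66  ack  (2B, 2-aligned)
66..92  flags  (26B, 2-aligned)
92..96  checksum  (4B, 4-aligned)
96..108  port  (12B, 4-aligned)
108..112  -- tail padding (4B)
sizeof = 112, alignof = 8
112 − 112 = 0

0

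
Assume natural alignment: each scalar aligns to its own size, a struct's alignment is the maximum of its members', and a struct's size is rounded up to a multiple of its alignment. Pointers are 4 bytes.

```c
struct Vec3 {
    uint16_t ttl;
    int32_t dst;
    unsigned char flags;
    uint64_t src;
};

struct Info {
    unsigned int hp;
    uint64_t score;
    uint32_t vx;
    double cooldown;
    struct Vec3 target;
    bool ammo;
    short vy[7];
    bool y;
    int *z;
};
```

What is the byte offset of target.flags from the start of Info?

40

Vec3: @0: ttl [2B, align 2] → 2; +2 pad (align 4); @4: dst [4B, align 4] → 8; @8: flags [1B, align 1] → 9; +7 pad (align 8); @16: src [8B, align 8] → 24; size 24, align 8
@0: hp [4B, align 4] → 4
+4 pad (align 8)
@8: score [8B, align 8] → 16
@16: vx [4B, align 4] → 20
+4 pad (align 8)
@24: cooldown [8B, align 8] → 32
@32: target [24B, align 8] → 56
within Vec3: flags at 8
32 + 8 = 40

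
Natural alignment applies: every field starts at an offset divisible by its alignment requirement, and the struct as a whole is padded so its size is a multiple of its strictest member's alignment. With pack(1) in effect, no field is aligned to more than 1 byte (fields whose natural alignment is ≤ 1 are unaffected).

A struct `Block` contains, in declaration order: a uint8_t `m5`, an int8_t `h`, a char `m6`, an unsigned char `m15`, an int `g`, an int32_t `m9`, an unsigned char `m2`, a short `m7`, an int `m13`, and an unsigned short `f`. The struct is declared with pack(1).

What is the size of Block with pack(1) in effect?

21

m5 at 0 (size 1, align 1) → ends 1
h at 1 (size 1, align 1) → ends 2
m6 at 2 (size 1, align 1) → ends 3
m15 at 3 (size 1, align 1) → ends 4
g at 4 (size 4, align 1) → ends 8
m9 at 8 (size 4, align 1) → ends 12
m2 at 12 (size 1, align 1) → ends 13
m7 at 13 (size 2, align 1) → ends 15
m13 at 15 (size 4, align 1) → ends 19
f at 19 (size 2, align 1) → ends 21
total 21 bytes, alignment 1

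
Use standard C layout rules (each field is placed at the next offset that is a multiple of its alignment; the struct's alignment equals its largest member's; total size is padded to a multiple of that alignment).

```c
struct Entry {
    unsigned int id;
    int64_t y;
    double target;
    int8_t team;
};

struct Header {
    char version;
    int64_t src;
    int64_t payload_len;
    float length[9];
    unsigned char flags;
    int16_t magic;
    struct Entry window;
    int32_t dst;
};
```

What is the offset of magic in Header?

Entry: 0..4  id  (4B, 4-aligned); 4..8  -- padding (4B); 8..16  y  (8B, 8-aligned); 16..24  target  (8B, 8-aligned); 24..25  team  (1B, 1-aligned); 25..32  -- tail padding (7B); sizeof = 32, alignof = 8
0..1  version  (1B, 1-aligned)
1..8  -- padding (7B)
8..16  src  (8B, 8-aligned)
16..24  payload_len  (8B, 8-aligned)
24..60  length  (36B, 4-aligned)
60..61  flags  (1B, 1-aligned)
61..62  -- padding (1B)
62..64  magic  (2B, 2-aligned)

62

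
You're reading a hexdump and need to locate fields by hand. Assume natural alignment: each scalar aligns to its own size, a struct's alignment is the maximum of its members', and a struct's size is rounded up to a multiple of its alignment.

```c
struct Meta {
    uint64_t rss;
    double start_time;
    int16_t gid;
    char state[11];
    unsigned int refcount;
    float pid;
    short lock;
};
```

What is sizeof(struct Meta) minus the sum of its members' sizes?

rss at 0 (size 8, align 8) → ends 8
start_time at 8 (size 8, align 8) → ends 16
gid at 16 (size 2, align 2) → ends 18
state at 18 (size 11, align 1) → ends 29
pad 3 to align 4 for refcount
refcount at 32 (size 4, align 4) → ends 36
pid at 36 (size 4, align 4) → ends 40
lock at 40 (size 2, align 2) → ends 42
tail pad 6 to reach multiple of 8
total 48 bytes, alignment 8
data bytes 39, size 48 → padding 9

9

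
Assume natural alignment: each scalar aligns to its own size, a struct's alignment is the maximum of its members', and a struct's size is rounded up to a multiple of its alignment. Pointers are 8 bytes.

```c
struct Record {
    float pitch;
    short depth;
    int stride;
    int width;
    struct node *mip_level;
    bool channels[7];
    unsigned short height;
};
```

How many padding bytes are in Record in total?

9

pitch at 0 (size 4, align 4) → ends 4
depth at 4 (size 2, align 2) → ends 6
pad 2 to align 4 for stride
stride at 8 (size 4, align 4) → ends 12
width at 12 (size 4, align 4) → ends 16
mip_level at 16 (size 8, align 8) → ends 24
channels at 24 (size 7, align 1) → ends 31
pad 1 to align 2 for height
height at 32 (size 2, align 2) → ends 34
tail pad 6 to reach multiple of 8
total 40 bytes, alignment 8
data bytes 31, size 40 → padding 9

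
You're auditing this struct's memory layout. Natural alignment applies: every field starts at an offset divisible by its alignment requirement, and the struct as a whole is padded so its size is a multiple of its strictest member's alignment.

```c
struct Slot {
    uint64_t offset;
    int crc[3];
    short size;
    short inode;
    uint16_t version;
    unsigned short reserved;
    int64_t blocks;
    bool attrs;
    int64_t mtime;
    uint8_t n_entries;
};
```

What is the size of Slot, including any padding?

@0: offset [8B, align 8] → 8
@8: crc [12B, align 4] → 20
@20: size [2B, align 2] → 22
@22: inode [2B, align 2] → 24
@24: version [2B, align 2] → 26
@26: reserved [2B, align 2] → 28
+4 pad (align 8)
@32: blocks [8B, align 8] → 40
@40: attrs [1B, align 1] → 41
+7 pad (align 8)
@48: mtime [8B, align 8] → 56
@56: n_entries [1B, align 1] → 57
+7 tail pad (align 8)
size 64, align 8

64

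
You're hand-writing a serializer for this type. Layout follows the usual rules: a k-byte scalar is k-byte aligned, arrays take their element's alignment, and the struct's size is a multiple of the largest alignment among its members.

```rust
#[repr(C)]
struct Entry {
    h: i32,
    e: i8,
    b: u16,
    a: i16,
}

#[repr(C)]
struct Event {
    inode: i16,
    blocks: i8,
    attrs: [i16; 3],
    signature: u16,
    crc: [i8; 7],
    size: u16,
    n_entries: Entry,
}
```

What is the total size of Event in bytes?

Entry: @0: h [4B, align 4] → 4; @4: e [1B, align 1] → 5; +1 pad (align 2); @6: b [2B, align 2] → 8; @8: a [2B, align 2] → 10; +2 tail pad (align 4); size 12, align 4
@0: inode [2B, align 2] → 2
@2: blocks [1B, align 1] → 3
+1 pad (align 2)
@4: attrs [6B, align 2] → 10
@10: signature [2B, align 2] → 12
@12: crc [7B, align 1] → 19
+1 pad (align 2)
@20: size [2B, align 2] → 22
+2 pad (align 4)
@24: n_entries [12B, align 4] → 36
size 36, align 4

36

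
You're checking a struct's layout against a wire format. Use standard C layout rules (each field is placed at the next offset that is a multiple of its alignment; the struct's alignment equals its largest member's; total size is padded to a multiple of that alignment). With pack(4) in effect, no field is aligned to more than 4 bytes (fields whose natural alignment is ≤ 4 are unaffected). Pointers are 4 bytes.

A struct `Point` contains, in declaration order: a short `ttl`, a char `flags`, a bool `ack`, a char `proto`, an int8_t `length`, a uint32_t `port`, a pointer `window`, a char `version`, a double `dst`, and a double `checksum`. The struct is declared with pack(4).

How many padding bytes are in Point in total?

5

0..2  ttl  (2B, 2-aligned)
2..3  flags  (1B, 1-aligned)
3..4  ack  (1B, 1-aligned)
4..5  proto  (1B, 1-aligned)
5..6  length  (1B, 1-aligned)
6..8  -- padding (2B)
8..12  port  (4B, 4-aligned)
12..16  window  (4B, 4-aligned)
16..17  version  (1B, 1-aligned)
17..20  -- padding (3B)
20..28  dst  (8B, 4-aligned)
28..36  checksum  (8B, 4-aligned)
sizeof = 36, alignof = 4
data bytes 31, size 36 → padding 5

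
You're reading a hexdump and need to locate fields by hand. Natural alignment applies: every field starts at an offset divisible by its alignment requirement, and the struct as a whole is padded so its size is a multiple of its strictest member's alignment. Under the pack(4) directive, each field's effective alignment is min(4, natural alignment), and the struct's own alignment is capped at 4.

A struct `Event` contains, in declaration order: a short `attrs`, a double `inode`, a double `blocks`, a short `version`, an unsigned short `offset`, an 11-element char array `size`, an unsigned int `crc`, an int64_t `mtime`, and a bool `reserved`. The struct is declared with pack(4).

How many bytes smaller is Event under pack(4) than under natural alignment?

12

natural layout:
  0..2  attrs  (2B, 2-aligned)
  2..8  -- padding (6B)
  8..16  inode  (8B, 8-aligned)
  16..24  blocks  (8B, 8-aligned)
  24..26  version  (2B, 2-aligned)
  26..28  offset  (2B, 2-aligned)
  28..39  size  (11B, 1-aligned)
  39..40  -- padding (1B)
  40..44  crc  (4B, 4-aligned)
  44..48  -- padding (4B)
  48..56  mtime  (8B, 8-aligned)
  56..57  reserved  (1B, 1-aligned)
  57..64  -- tail padding (7B)
  sizeof = 64, alignof = 8
packed(4) layout:
  0..2  attrs  (2B, 2-aligned)
  2..4  -- padding (2B)
  4..12  inode  (8B, 4-aligned)
  12..20  blocks  (8B, 4-aligned)
  20..22  version  (2B, 2-aligned)
  22..24  offset  (2B, 2-aligned)
  24..35  size  (11B, 1-aligned)
  35..36  -- padding (1B)
  36..40  crc  (4B, 4-aligned)
  40..48  mtime  (8B, 4-aligned)
  48..49  reserved  (1B, 1-aligned)
  49..52  -- tail padding (3B)
  sizeof = 52, alignof = 4
64 − 52 = 12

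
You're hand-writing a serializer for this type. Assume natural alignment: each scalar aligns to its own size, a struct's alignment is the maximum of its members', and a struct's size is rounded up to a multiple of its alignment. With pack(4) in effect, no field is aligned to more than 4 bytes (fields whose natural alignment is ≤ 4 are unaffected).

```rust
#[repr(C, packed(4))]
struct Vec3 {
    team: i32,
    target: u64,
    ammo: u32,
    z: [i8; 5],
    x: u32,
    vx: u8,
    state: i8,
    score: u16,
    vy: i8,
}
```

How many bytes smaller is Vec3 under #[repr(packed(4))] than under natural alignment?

natural layout:
  team at 0 (size 4, align 4) → ends 4
  pad 4 to align 8 for target
  target at 8 (size 8, align 8) → ends 16
  ammo at 16 (size 4, align 4) → ends 20
  z at 20 (size 5, align 1) → ends 25
  pad 3 to align 4 for x
  x at 28 (size 4, align 4) → ends 32
  vx at 32 (size 1, align 1) → ends 33
  state at 33 (size 1, align 1) → ends 34
  score at 34 (size 2, align 2) → ends 36
  vy at 36 (size 1, align 1) → ends 37
  tail pad 3 to reach multiple of 8
  total 40 bytes, alignment 8
packed(4) layout:
  team at 0 (size 4, align 4) → ends 4
  target at 4 (size 8, align 4) → ends 12
  ammo at 12 (size 4, align 4) → ends 16
  z at 16 (size 5, align 1) → ends 21
  pad 3 to align 4 for x
  x at 24 (size 4, align 4) → ends 28
  vx at 28 (size 1, align 1) → ends 29
  state at 29 (size 1, align 1) → ends 30
  score at 30 (size 2, align 2) → ends 32
  vy at 32 (size 1, align 1) → ends 33
  tail pad 3 to reach multiple of 4
  total 36 bytes, alignment 4
40 − 36 = 4

4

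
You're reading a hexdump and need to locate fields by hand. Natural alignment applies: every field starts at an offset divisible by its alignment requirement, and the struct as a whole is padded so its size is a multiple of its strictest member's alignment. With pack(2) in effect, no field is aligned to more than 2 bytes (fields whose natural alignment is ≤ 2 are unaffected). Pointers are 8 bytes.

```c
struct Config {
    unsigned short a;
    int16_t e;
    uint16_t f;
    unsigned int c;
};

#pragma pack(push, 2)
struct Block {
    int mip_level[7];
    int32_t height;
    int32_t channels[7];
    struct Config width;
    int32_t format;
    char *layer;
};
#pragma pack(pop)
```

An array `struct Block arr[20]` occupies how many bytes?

Config: @0: a [2B, align 2] → 2; @2: e [2B, align 2] → 4; @4: f [2B, align 2] → 6; +2 pad (align 4); @8: c [4B, align 4] → 12; size 12, align 4
@0: mip_level [28B, align 2] → 28
@28: height [4B, align 2] → 32
@32: channels [28B, align 2] → 60
@60: width [12B, align 2] → 72
@72: format [4B, align 2] → 76
@76: layer [8B, align 2] → 84
size 84, align 2
array of 20: 20 × 84 = 1680

1680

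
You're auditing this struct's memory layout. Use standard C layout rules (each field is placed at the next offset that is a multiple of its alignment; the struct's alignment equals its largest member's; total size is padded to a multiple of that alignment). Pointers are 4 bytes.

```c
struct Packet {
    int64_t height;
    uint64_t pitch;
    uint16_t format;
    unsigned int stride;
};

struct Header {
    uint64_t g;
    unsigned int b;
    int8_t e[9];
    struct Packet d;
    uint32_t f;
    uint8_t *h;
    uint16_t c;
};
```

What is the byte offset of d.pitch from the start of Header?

Packet: height at 0 (size 8, align 8) → ends 8; pitch at 8 (size 8, align 8) → ends 16; format at 16 (size 2, align 2) → ends 18; pad 2 to align 4 for stride; stride at 20 (size 4, align 4) → ends 24; total 24 bytes, alignment 8
g at 0 (size 8, align 8) → ends 8
b at 8 (size 4, align 4) → ends 12
e at 12 (size 9, align 1) → ends 21
pad 3 to align 8 for d
d at 24 (size 24, align 8) → ends 48
within Packet: pitch at 8
24 + 8 = 32

32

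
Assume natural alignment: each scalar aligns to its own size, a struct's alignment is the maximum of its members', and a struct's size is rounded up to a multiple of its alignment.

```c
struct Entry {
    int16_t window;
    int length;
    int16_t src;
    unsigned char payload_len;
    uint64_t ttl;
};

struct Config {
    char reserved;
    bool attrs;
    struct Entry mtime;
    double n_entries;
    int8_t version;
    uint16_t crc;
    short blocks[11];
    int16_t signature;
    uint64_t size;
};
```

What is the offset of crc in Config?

Entry: @0: window [2B, align 2] → 2; +2 pad (align 4); @4: length [4B, align 4] → 8; @8: src [2B, align 2] → 10; @10: payload_len [1B, align 1] → 11; +5 pad (align 8); @16: ttl [8B, align 8] → 24; size 24, align 8
@0: reserved [1B, align 1] → 1
@1: attrs [1B, align 1] → 2
+6 pad (align 8)
@8: mtime [24B, align 8] → 32
@32: n_entries [8B, align 8] → 40
@40: version [1B, align 1] → 41
+1 pad (align 2)
@42: crc [2B, align 2] → 44

42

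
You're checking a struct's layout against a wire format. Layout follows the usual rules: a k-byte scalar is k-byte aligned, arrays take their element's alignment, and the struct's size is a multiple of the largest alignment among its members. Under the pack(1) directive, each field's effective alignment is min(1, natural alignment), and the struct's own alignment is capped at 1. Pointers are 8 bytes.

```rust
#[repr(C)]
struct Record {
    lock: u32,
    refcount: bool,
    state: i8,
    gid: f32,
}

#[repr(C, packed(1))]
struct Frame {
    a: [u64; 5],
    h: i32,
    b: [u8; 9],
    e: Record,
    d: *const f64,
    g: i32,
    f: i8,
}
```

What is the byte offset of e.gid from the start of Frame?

61

Record: @0: lock [4B, align 4] → 4; @4: refcount [1B, align 1] → 5; @5: state [1B, align 1] → 6; +2 pad (align 4); @8: gid [4B, align 4] → 12; size 12, align 4
@0: a [40B, align 1] → 40
@40: h [4B, align 1] → 44
@44: b [9B, align 1] → 53
@53: e [12B, align 1] → 65
within Record: gid at 8
53 + 8 = 61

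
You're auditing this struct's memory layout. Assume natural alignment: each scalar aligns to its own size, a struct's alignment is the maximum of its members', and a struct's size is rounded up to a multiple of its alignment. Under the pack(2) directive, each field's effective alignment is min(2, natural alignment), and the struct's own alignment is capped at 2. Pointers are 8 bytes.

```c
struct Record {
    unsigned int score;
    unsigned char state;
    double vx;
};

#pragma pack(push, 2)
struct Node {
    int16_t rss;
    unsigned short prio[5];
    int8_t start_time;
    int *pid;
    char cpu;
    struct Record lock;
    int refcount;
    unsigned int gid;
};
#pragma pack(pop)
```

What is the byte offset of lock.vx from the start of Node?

Record: score at 0 (size 4, align 4) → ends 4; state at 4 (size 1, align 1) → ends 5; pad 3 to align 8 for vx; vx at 8 (size 8, align 8) → ends 16; total 16 bytes, alignment 8
rss at 0 (size 2, align 2) → ends 2
prio at 2 (size 10, align 2) → ends 12
start_time at 12 (size 1, align 1) → ends 13
pad 1 to align 2 for pid
pid at 14 (size 8, align 2) → ends 22
cpu at 22 (size 1, align 1) → ends 23
pad 1 to align 2 for lock
lock at 24 (size 16, align 2) → ends 40
within Record: vx at 8
24 + 8 = 32

32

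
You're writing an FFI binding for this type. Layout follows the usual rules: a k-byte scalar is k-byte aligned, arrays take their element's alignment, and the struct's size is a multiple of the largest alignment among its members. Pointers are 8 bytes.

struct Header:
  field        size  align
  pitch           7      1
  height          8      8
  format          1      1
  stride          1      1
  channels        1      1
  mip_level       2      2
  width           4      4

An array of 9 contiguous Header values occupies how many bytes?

pitch at 0 (size 7, align 1) → ends 7
pad 1 to align 8 for height
height at 8 (size 8, align 8) → ends 16
format at 16 (size 1, align 1) → ends 17
stride at 17 (size 1, align 1) → ends 18
channels at 18 (size 1, align 1) → ends 19
pad 1 to align 2 for mip_level
mip_level at 20 (size 2, align 2) → ends 22
pad 2 to align 4 for width
width at 24 (size 4, align 4) → ends 28
tail pad 4 to reach multiple of 8
total 32 bytes, alignment 8
array of 9: 9 × 32 = 288

288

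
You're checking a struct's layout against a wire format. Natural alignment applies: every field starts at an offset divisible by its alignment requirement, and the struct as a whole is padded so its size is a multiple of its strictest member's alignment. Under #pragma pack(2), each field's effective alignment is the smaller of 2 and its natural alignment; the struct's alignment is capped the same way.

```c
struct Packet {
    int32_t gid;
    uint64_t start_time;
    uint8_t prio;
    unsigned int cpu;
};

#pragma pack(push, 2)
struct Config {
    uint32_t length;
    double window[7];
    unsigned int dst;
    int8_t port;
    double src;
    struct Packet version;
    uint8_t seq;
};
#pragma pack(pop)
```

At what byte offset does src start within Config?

66

Packet: 0..4  gid  (4B, 4-aligned); 4..8  -- padding (4B); 8..16  start_time  (8B, 8-aligned); 16..17  prio  (1B, 1-aligned); 17..20  -- padding (3B); 20..24  cpu  (4B, 4-aligned); sizeof = 24, alignof = 8
0..4  length  (4B, 2-aligned)
4..60  window  (56B, 2-aligned)
60..64  dst  (4B, 2-aligned)
64..65  port  (1B, 1-aligned)
65..66  -- padding (1B)
66..74  src  (8B, 2-aligned)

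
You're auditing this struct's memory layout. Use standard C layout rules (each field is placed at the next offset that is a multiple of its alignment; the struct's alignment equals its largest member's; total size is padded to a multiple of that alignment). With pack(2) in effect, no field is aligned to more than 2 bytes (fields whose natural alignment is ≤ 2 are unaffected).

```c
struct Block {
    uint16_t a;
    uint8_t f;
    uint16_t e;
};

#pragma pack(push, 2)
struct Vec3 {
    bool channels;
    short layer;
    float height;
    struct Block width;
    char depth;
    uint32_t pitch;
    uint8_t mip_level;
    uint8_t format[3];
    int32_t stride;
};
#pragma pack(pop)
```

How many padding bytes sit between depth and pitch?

1

Block: a at 0 (size 2, align 2) → ends 2; f at 2 (size 1, align 1) → ends 3; pad 1 to align 2 for e; e at 4 (size 2, align 2) → ends 6; total 6 bytes, alignment 2
channels at 0 (size 1, align 1) → ends 1
pad 1 to align 2 for layer
layer at 2 (size 2, align 2) → ends 4
height at 4 (size 4, align 2) → ends 8
width at 8 (size 6, align 2) → ends 14
depth at 14 (size 1, align 1) → ends 15
pad 1 to align 2 for pitch
pitch at 16 (size 4, align 2) → ends 20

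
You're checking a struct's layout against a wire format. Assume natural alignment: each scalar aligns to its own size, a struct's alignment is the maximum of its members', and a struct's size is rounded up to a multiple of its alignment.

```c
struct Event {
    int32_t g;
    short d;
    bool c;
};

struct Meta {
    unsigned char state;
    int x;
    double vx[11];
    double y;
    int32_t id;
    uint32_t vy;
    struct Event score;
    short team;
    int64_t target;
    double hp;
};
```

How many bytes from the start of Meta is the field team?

120

Event: 0..4  g  (4B, 4-aligned); 4..6  d  (2B, 2-aligned); 6..7  c  (1B, 1-aligned); 7..8  -- tail padding (1B); sizeof = 8, alignof = 4
0..1  state  (1B, 1-aligned)
1..4  -- padding (3B)
4..8  x  (4B, 4-aligned)
8..96  vx  (88B, 8-aligned)
96..104  y  (8B, 8-aligned)
104..108  id  (4B, 4-aligned)
108..112  vy  (4B, 4-aligned)
112..120  score  (8B, 4-aligned)
120..122  team  (2B, 2-aligned)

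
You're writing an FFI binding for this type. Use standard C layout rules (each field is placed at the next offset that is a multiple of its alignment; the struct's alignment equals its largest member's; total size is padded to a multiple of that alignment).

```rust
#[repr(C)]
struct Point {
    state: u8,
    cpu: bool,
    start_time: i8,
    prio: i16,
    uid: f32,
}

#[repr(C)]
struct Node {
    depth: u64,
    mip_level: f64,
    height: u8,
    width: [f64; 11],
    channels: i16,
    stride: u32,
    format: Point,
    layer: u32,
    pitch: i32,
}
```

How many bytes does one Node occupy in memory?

144 bytes

Point: 0..1  state  (1B, 1-aligned); 1..2  cpu  (1B, 1-aligned); 2..3  start_time  (1B, 1-aligned); 3..4  -- padding (1B); 4..6  prio  (2B, 2-aligned); 6..8  -- padding (2B); 8..12  uid  (4B, 4-aligned); sizeof = 12, alignof = 4
0..8  depth  (8B, 8-aligned)
8..16  mip_level  (8B, 8-aligned)
16..17  height  (1B, 1-aligned)
17..24  -- padding (7B)
24..112  width  (88B, 8-aligned)
112..114  channels  (2B, 2-aligned)
114..116  -- padding (2B)
116..120  stride  (4B, 4-aligned)
120..132  format  (12B, 4-aligned)
132..136  layer  (4B, 4-aligned)
136..140  pitch  (4B, 4-aligned)
140..144  -- tail padding (4B)
sizeof = 144, alignof = 8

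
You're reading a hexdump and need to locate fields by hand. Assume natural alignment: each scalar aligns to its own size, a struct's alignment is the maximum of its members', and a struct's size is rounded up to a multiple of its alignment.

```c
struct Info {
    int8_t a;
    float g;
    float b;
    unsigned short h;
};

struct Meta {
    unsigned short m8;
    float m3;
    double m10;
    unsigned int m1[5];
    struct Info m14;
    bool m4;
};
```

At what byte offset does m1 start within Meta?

16

Info: 0..1  a  (1B, 1-aligned); 1..4  -- padding (3B); 4..8  g  (4B, 4-aligned); 8..12  b  (4B, 4-aligned); 12..14  h  (2B, 2-aligned); 14..16  -- tail padding (2B); sizeof = 16, alignof = 4
0..2  m8  (2B, 2-aligned)
2..4  -- padding (2B)
4..8  m3  (4B, 4-aligned)
8..16  m10  (8B, 8-aligned)
16..36  m1  (20B, 4-aligned)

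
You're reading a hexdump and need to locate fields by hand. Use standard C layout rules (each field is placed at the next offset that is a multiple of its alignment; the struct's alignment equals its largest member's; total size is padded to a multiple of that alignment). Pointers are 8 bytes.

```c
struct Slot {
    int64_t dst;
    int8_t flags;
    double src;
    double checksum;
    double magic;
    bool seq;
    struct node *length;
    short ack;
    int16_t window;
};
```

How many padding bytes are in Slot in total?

18

dst at 0 (size 8, align 8) → ends 8
flags at 8 (size 1, align 1) → ends 9
pad 7 to align 8 for src
src at 16 (size 8, align 8) → ends 24
checksum at 24 (size 8, align 8) → ends 32
magic at 32 (size 8, align 8) → ends 40
seq at 40 (size 1, align 1) → ends 41
pad 7 to align 8 for length
length at 48 (size 8, align 8) → ends 56
ack at 56 (size 2, align 2) → ends 58
window at 58 (size 2, align 2) → ends 60
tail pad 4 to reach multiple of 8
total 64 bytes, alignment 8
data bytes 46, size 64 → padding 18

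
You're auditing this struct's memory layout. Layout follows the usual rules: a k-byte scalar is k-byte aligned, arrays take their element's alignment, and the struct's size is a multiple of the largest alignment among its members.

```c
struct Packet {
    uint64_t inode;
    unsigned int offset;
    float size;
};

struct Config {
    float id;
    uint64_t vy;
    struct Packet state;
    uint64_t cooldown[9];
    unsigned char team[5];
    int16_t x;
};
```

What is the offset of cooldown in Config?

32

Packet: 0..8  inode  (8B, 8-aligned); 8..12  offset  (4B, 4-aligned); 12..16  size  (4B, 4-aligned); sizeof = 16, alignof = 8
0..4  id  (4B, 4-aligned)
4..8  -- padding (4B)
8..16  vy  (8B, 8-aligned)
16..32  state  (16B, 8-aligned)
32..104  cooldown  (72B, 8-aligned)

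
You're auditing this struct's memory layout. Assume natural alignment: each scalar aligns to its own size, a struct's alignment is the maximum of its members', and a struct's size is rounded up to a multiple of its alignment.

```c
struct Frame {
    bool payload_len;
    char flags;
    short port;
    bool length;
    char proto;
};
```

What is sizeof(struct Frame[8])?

48

@0: payload_len [1B, align 1] → 1
@1: flags [1B, align 1] → 2
@2: port [2B, align 2] → 4
@4: length [1B, align 1] → 5
@5: proto [1B, align 1] → 6
size 6, align 2
array of 8: 8 × 6 = 48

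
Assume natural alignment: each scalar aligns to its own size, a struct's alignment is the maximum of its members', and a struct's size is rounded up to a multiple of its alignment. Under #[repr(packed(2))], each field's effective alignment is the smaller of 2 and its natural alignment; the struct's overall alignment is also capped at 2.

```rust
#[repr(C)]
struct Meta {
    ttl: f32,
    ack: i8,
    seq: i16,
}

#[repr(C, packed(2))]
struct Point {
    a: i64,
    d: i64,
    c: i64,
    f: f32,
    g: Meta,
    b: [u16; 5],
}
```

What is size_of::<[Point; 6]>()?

276

Meta: @0: ttl [4B, align 4] → 4; @4: ack [1B, align 1] → 5; +1 pad (align 2); @6: seq [2B, align 2] → 8; size 8, align 4
@0: a [8B, align 2] → 8
@8: d [8B, align 2] → 16
@16: c [8B, align 2] → 24
@24: f [4B, align 2] → 28
@28: g [8B, align 2] → 36
@36: b [10B, align 2] → 46
size 46, align 2
array of 6: 6 × 46 = 276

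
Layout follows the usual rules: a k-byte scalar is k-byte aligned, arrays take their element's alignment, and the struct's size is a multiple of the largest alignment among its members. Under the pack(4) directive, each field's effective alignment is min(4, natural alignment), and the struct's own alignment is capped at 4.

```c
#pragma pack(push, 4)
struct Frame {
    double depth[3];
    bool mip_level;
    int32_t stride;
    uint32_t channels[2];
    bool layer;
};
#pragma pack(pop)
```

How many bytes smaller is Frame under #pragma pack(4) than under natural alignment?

4

natural layout:
  @0: depth [24B, align 8] → 24
  @24: mip_level [1B, align 1] → 25
  +3 pad (align 4)
  @28: stride [4B, align 4] → 32
  @32: channels [8B, align 4] → 40
  @40: layer [1B, align 1] → 41
  +7 tail pad (align 8)
  size 48, align 8
packed(4) layout:
  @0: depth [24B, align 4] → 24
  @24: mip_level [1B, align 1] → 25
  +3 pad (align 4)
  @28: stride [4B, align 4] → 32
  @32: channels [8B, align 4] → 40
  @40: layer [1B, align 1] → 41
  +3 tail pad (align 4)
  size 44, align 4
48 − 44 = 4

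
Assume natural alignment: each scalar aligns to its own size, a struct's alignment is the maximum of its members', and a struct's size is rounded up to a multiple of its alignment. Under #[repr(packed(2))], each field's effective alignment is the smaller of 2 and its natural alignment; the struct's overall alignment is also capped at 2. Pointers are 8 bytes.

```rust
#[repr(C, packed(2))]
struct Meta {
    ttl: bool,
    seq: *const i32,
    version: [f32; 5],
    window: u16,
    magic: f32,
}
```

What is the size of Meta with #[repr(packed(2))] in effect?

36

ttl at 0 (size 1, align 1) → ends 1
pad 1 to align 2 for seq
seq at 2 (size 8, align 2) → ends 10
version at 10 (size 20, align 2) → ends 30
window at 30 (size 2, align 2) → ends 32
magic at 32 (size 4, align 2) → ends 36
total 36 bytes, alignment 2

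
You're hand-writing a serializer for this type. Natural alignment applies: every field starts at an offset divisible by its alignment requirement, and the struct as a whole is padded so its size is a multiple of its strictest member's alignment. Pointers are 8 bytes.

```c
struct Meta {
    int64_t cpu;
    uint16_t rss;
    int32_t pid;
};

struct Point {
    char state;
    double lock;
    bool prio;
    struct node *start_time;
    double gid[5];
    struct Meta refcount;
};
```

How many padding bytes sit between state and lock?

Meta: @0: cpu [8B, align 8] → 8; @8: rss [2B, align 2] → 10; +2 pad (align 4); @12: pid [4B, align 4] → 16; size 16, align 8
@0: state [1B, align 1] → 1
+7 pad (align 8)
@8: lock [8B, align 8] → 16

7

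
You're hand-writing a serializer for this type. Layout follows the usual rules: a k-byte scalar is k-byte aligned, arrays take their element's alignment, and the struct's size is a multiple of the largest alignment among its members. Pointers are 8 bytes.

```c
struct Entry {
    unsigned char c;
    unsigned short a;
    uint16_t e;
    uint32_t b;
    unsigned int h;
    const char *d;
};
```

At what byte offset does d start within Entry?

0..1  c  (1B, 1-aligned)
1..2  -- padding (1B)
2..4  a  (2B, 2-aligned)
4..6  e  (2B, 2-aligned)
6..8  -- padding (2B)
8..12  b  (4B, 4-aligned)
12..16  h  (4B, 4-aligned)
16..24  d  (8B, 8-aligned)

16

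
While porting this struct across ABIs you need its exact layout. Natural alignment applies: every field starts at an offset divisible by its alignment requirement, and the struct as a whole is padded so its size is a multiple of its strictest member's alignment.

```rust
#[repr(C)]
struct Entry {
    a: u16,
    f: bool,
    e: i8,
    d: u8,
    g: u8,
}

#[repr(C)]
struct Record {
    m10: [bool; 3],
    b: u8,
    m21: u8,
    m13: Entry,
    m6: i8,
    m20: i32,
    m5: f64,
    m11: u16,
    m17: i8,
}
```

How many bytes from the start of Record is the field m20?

16

Entry: @0: a [2B, align 2] → 2; @2: f [1B, align 1] → 3; @3: e [1B, align 1] → 4; @4: d [1B, align 1] → 5; @5: g [1B, align 1] → 6; size 6, align 2
@0: m10 [3B, align 1] → 3
@3: b [1B, align 1] → 4
@4: m21 [1B, align 1] → 5
+1 pad (align 2)
@6: m13 [6B, align 2] → 12
@12: m6 [1B, align 1] → 13
+3 pad (align 4)
@16: m20 [4B, align 4] → 20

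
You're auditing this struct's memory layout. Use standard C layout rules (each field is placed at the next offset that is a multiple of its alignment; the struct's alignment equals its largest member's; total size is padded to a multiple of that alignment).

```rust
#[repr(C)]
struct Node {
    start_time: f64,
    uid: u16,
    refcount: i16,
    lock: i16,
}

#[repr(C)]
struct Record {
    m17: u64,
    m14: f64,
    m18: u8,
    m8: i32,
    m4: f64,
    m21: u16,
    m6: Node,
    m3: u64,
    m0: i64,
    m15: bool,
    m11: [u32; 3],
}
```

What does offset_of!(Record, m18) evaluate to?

16

Node: @0: start_time [8B, align 8] → 8; @8: uid [2B, align 2] → 10; @10: refcount [2B, align 2] → 12; @12: lock [2B, align 2] → 14; +2 tail pad (align 8); size 16, align 8
@0: m17 [8B, align 8] → 8
@8: m14 [8B, align 8] → 16
@16: m18 [1B, align 1] → 17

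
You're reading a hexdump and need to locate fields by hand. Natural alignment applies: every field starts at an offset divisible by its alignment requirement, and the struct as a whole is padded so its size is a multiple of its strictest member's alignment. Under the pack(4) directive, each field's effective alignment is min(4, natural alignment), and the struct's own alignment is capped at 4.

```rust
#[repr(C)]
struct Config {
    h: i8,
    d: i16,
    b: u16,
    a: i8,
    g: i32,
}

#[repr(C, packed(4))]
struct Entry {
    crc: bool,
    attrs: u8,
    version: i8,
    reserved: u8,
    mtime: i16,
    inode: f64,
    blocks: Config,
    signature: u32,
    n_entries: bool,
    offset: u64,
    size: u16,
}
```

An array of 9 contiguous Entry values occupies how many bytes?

432

Config: h at 0 (size 1, align 1) → ends 1; pad 1 to align 2 for d; d at 2 (size 2, align 2) → ends 4; b at 4 (size 2, align 2) → ends 6; a at 6 (size 1, align 1) → ends 7; pad 1 to align 4 for g; g at 8 (size 4, align 4) → ends 12; total 12 bytes, alignment 4
crc at 0 (size 1, align 1) → ends 1
attrs at 1 (size 1, align 1) → ends 2
version at 2 (size 1, align 1) → ends 3
reserved at 3 (size 1, align 1) → ends 4
mtime at 4 (size 2, align 2) → ends 6
pad 2 to align 4 for inode
inode at 8 (size 8, align 4) → ends 16
blocks at 16 (size 12, align 4) → ends 28
signature at 28 (size 4, align 4) → ends 32
n_entries at 32 (size 1, align 1) → ends 33
pad 3 to align 4 for offset
offset at 36 (size 8, align 4) → ends 44
size at 44 (size 2, align 2) → ends 46
tail pad 2 to reach multiple of 4
total 48 bytes, alignment 4
array of 9: 9 × 48 = 432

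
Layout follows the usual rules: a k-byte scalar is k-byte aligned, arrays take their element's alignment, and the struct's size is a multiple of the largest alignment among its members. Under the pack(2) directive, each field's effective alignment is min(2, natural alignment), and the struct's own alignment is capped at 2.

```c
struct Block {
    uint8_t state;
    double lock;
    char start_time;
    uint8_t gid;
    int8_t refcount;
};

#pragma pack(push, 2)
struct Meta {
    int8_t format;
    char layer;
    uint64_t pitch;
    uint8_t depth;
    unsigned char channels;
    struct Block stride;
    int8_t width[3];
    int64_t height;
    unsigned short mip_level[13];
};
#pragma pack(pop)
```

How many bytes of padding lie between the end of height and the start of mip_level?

Block: 0..1  state  (1B, 1-aligned); 1..8  -- padding (7B); 8..16  lock  (8B, 8-aligned); 16..17  start_time  (1B, 1-aligned); 17..18  gid  (1B, 1-aligned); 18..19  refcount  (1B, 1-aligned); 19..24  -- tail padding (5B); sizeof = 24, alignof = 8
0..1  format  (1B, 1-aligned)
1..2  layer  (1B, 1-aligned)
2..10  pitch  (8B, 2-aligned)
10..11  depth  (1B, 1-aligned)
11..12  channels  (1B, 1-aligned)
12..36  stride  (24B, 2-aligned)
36..39  width  (3B, 1-aligned)
39..40  -- padding (1B)
40..48  height  (8B, 2-aligned)
48..74  mip_level  (26B, 2-aligned)

0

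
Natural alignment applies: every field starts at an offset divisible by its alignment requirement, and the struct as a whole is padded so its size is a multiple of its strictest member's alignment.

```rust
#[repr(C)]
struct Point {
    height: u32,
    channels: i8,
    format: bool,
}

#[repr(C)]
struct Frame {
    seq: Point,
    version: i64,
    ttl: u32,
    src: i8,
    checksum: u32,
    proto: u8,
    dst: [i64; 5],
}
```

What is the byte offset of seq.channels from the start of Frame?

4

Point: height at 0 (size 4, align 4) → ends 4; channels at 4 (size 1, align 1) → ends 5; format at 5 (size 1, align 1) → ends 6; tail pad 2 to reach multiple of 4; total 8 bytes, alignment 4
seq at 0 (size 8, align 4) → ends 8
within Point: channels at 4
0 + 4 = 4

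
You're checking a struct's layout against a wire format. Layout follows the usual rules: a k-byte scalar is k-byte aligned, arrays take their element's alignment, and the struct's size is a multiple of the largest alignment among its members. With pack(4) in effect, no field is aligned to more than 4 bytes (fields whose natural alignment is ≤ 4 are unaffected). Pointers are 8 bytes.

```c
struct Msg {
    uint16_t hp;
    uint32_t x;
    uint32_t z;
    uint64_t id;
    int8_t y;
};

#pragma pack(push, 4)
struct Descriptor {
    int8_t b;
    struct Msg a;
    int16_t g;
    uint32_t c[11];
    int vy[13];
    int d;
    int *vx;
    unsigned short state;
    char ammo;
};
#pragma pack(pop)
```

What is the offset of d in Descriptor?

Msg: hp at 0 (size 2, align 2) → ends 2; pad 2 to align 4 for x; x at 4 (size 4, align 4) → ends 8; z at 8 (size 4, align 4) → ends 12; pad 4 to align 8 for id; id at 16 (size 8, align 8) → ends 24; y at 24 (size 1, align 1) → ends 25; tail pad 7 to reach multiple of 8; total 32 bytes, alignment 8
b at 0 (size 1, align 1) → ends 1
pad 3 to align 4 for a
a at 4 (size 32, align 4) → ends 36
g at 36 (size 2, align 2) → ends 38
pad 2 to align 4 for c
c at 40 (size 44, align 4) → ends 84
vy at 84 (size 52, align 4) → ends 136
d at 136 (size 4, align 4) → ends 140

136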